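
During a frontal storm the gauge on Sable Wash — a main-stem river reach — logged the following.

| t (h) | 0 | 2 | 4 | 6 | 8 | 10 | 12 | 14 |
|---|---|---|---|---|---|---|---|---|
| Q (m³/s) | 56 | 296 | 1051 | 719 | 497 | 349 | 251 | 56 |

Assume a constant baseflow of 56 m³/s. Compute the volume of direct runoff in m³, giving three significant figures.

V ≈ 2.04 × 10^7 m³

Direct-runoff ordinates (Q − Q_b): 0.0, 240.0, 995.0, 663.0, 441.0, 293.0, 195.0, 0.0 m³/s.
ΣQ_DR = 2827 m³/s.
With Δt = 2 h = 7200 s, V = ΣQ_DR · Δt = 2827 × 7200 = 2.04 × 10^7 m³.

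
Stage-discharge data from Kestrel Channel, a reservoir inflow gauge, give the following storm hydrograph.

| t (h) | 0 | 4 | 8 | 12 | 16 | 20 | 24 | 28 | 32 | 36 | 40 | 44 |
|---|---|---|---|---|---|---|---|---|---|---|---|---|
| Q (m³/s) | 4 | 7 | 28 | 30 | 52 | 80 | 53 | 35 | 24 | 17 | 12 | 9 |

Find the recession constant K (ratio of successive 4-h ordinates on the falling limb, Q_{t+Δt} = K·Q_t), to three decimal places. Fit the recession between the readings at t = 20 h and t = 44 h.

K ≈ 0.695

Using the recession-limb readings at t = 20 h and t = 44 h: Q falls from 80 to 9 m³/s over 6 intervals.
K = (Q₂/Q₁)^(1/6) = (9/80)^(1/6) = 0.695.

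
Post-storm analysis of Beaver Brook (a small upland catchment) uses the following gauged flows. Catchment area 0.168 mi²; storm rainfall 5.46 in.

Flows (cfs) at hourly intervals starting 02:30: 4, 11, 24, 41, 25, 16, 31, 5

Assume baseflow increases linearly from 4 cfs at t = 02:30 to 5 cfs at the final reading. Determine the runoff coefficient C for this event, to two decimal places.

ΣQ_DR = 121.0 cfs; V = ΣQ_DR·Δt = 4.356 × 10^5 ft³.
Runoff depth d = V / A = 1.116 in.
C = d / P = 1.116 / 5.46 = 0.20.

C ≈ 0.20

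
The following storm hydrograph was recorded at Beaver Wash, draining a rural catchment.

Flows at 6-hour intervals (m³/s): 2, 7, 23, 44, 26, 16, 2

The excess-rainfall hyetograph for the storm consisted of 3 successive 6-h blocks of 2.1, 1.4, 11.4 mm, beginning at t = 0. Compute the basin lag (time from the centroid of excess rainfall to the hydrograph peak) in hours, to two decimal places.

Centroid of excess rainfall: t_c = Σ P_i·t̄_i / ΣP_i = 12.7450 h (block centres at 3, 9, 15 h).
Hydrograph peak occurs at t = 18 h, so basin lag t_L = 18 − 12.7450 = 5.26 h.

t_L ≈ 5.26 h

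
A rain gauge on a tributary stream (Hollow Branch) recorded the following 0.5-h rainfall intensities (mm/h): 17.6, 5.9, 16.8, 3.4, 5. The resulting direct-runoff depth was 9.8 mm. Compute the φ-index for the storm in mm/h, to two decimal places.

Only the 2 blocks with intensity above φ contribute runoff: 17.6, 16.8 mm/h.
Σ(I−φ)·Δt = d  ⇒  (17.6+16.8 − 2φ)·0.5 = 9.8
φ = (34.40 − 9.8/0.5) / 2 = 7.40 mm/h.

φ ≈ 7.40 mm/h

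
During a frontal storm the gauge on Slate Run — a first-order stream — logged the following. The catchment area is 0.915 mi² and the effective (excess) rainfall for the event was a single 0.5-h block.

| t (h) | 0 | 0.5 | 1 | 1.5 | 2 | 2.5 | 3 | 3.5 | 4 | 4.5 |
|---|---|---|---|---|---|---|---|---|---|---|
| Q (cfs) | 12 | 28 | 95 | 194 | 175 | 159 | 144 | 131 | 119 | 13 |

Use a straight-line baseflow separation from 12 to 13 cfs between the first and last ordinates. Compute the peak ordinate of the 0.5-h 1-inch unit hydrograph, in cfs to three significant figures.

U_p ≈ 227 cfs

Direct runoff: 0.00, 15.89, 82.78, 181.67, 162.56, 146.44, 131.33, 118.22, 106.11, 0.00 cfs; ΣQ_DR = 945.0 cfs, peak = 181.67 cfs.
Runoff depth d = ΣQ_DR·Δt / A = 945.0 × 1800 / (0.915 mi²) = 0.8002 in.
The 1-inch UH is the DRH scaled by (1 in)/d, so U_p = 181.67 × 1/0.8002 = 227 cfs.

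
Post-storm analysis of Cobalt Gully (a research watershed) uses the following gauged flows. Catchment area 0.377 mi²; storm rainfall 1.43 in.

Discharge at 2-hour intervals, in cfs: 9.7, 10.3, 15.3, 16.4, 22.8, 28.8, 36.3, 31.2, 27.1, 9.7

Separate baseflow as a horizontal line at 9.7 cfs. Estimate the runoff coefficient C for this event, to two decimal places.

ΣQ_DR = 110.6 cfs; V = ΣQ_DR·Δt = 7.963 × 10^5 ft³.
Runoff depth d = V / A = 0.9092 in.
C = d / P = 0.9092 / 1.43 = 0.64.

C ≈ 0.64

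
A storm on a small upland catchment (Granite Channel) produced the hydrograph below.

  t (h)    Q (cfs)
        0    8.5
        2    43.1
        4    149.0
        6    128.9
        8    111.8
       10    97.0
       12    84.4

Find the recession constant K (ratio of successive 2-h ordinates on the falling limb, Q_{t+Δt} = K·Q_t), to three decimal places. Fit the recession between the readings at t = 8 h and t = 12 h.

Using the recession-limb readings at t = 8 h and t = 12 h: Q falls from 111.8 to 84.4 cfs over 2 intervals.
K = (Q₂/Q₁)^(1/2) = (84.4/111.8)^(1/2) = 0.869.

K ≈ 0.869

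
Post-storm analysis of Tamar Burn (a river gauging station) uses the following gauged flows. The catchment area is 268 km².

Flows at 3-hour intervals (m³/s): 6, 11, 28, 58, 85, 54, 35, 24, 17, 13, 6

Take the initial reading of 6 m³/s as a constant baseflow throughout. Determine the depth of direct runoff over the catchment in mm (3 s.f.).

Direct runoff: 0.0, 5.0, 22.0, 52.0, 79.0, 48.0, 29.0, 18.0, 11.0, 7.0, 0.0 m³/s; ΣQ_DR = 271.0 m³/s.
V = ΣQ_DR · Δt = 271.0 × 10800 s = 2.927 × 10^6 m³.
Over A = 268 km², depth = V / A = 10.9 mm.

d ≈ 10.9 mm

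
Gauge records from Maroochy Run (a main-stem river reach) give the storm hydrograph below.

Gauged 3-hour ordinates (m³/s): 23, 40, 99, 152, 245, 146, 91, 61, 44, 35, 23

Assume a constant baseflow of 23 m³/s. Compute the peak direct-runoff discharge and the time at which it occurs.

Subtracting baseflow gives direct-runoff ordinates: 0.0, 17.0, 76.0, 129.0, 222.0, 123.0, 68.0, 38.0, 21.0, 12.0, 0.0 m³/s.
The maximum is 222.0 m³/s, occurring at the reading for t = 12 h.

Q_p = 222.0 m³/s at t = 12 h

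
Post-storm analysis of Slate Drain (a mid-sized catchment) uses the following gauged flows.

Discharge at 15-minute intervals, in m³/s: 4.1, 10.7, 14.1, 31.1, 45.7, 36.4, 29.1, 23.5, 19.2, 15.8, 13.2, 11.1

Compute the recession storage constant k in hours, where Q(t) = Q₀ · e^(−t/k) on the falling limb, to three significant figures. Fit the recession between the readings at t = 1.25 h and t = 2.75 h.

On the falling limb, Q drops from 36.4 to 11.1 m³/s between t = 1.25 h and t = 2.75 h (Δt = 1.5 h).
k = −Δt / ln(Q₂/Q₁) = −1.5 / ln(11.1/36.4) = 1.26 h.

k ≈ 1.26 h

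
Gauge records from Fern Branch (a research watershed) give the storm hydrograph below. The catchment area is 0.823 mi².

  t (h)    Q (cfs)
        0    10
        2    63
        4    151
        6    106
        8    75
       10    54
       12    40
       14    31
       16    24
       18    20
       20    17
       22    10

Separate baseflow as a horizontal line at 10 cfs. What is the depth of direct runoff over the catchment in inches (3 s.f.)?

d ≈ 1.81 in

Direct runoff: 0.0, 53.0, 141.0, 96.0, 65.0, 44.0, 30.0, 21.0, 14.0, 10.0, 7.0, 0.0 cfs; ΣQ_DR = 481.0 cfs.
V = ΣQ_DR · Δt = 481.0 × 7200 s = 3.463 × 10^6 ft³.
Over A = 0.823 mi², depth = V / A = 1.81 in.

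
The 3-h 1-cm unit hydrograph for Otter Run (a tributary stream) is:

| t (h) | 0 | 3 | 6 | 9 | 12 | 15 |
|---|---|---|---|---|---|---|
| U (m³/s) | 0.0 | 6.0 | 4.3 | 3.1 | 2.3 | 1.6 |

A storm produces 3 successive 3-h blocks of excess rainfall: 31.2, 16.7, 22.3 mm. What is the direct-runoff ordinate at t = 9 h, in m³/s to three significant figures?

Q ≈ 30.2 m³/s

By discrete convolution, Q_j = Σ (P_i / 10 mm) · U_{j−i}.
At t = 9 h (j=3): Q = (31.2/10)·3.1 + (16.7/10)·4.3 + (22.3/10)·6.0 = 30.2 m³/s.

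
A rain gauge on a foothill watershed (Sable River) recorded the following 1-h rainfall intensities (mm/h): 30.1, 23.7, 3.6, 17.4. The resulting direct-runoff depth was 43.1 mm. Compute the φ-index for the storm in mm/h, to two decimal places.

Only the 3 blocks with intensity above φ contribute runoff: 30.1, 23.7, 17.4 mm/h.
Σ(I−φ)·Δt = d  ⇒  (30.1+23.7+17.4 − 3φ)·1 = 43.1
φ = (71.20 − 43.1/1) / 3 = 9.37 mm/h.

φ ≈ 9.37 mm/h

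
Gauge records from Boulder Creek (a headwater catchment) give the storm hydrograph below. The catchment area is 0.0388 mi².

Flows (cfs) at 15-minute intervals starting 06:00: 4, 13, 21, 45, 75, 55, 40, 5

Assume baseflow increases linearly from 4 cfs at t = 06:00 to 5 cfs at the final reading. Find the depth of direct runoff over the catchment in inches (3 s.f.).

Direct runoff: 0.00, 8.86, 16.71, 40.57, 70.43, 50.29, 35.14, 0.00 cfs; ΣQ_DR = 222.0 cfs.
V = ΣQ_DR · Δt = 222.0 × 900 s = 1.998 × 10^5 ft³.
Over A = 0.0388 mi², depth = V / A = 2.22 in.

d ≈ 2.22 in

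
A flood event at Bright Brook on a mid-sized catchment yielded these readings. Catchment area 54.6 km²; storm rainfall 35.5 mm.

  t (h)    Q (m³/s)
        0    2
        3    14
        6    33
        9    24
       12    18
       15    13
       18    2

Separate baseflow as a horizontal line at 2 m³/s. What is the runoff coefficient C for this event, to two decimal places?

ΣQ_DR = 92.00 m³/s; V = ΣQ_DR·Δt = 9.936 × 10^5 m³.
Runoff depth d = V / A = 18.20 mm.
C = d / P = 18.20 / 35.5 = 0.51.

C ≈ 0.51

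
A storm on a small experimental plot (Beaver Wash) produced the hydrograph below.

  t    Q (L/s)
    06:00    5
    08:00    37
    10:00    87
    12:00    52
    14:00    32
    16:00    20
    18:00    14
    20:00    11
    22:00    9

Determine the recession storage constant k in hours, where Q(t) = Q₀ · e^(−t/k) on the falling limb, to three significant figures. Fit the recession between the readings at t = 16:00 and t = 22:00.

k ≈ 7.51 h

On the falling limb, Q drops from 20 to 9 L/s between t = 16:00 and t = 22:00 (Δt = 6 h).
k = −Δt / ln(Q₂/Q₁) = −6 / ln(9/20) = 7.51 h.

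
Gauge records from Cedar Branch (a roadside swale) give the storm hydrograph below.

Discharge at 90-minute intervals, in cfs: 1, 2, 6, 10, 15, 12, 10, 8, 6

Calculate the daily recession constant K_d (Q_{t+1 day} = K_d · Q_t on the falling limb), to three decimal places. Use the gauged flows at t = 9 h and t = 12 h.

K_d ≈ 0.017

Between t = 9 h and t = 12 h the flow falls from 10 to 6 cfs over 2×1.5 h = 3 h.
Per-interval ratio K = (6/10)^(1/2) = 0.7746; K_d = K^(24/1.5) = 0.017.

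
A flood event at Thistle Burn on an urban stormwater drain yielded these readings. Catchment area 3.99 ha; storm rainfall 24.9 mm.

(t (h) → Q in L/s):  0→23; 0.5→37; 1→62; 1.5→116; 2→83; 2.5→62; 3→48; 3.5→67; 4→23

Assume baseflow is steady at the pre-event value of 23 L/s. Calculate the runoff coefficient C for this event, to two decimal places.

ΣQ_DR = 314.0 L/s; V = ΣQ_DR·Δt = 5.652 × 10^5 L.
Runoff depth d = V / A = 14.17 mm.
C = d / P = 14.17 / 24.9 = 0.57.

C ≈ 0.57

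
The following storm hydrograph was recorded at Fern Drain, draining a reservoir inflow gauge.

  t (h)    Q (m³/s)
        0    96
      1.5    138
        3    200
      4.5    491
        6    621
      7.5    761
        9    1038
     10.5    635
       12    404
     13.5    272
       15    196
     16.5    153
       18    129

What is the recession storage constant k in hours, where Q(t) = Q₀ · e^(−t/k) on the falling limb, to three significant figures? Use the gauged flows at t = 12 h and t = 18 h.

On the falling limb, Q drops from 404 to 129 m³/s between t = 12 h and t = 18 h (Δt = 6 h).
k = −Δt / ln(Q₂/Q₁) = −6 / ln(129/404) = 5.26 h.

k ≈ 5.26 h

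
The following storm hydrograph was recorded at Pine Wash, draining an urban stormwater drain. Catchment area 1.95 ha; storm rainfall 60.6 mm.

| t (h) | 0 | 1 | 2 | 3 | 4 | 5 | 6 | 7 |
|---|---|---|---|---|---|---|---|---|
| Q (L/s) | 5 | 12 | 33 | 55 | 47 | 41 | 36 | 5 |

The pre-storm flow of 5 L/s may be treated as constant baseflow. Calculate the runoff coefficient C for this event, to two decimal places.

ΣQ_DR = 194.0 L/s; V = ΣQ_DR·Δt = 6.984 × 10^5 L.
Runoff depth d = V / A = 35.82 mm.
C = d / P = 35.82 / 60.6 = 0.59.

C ≈ 0.59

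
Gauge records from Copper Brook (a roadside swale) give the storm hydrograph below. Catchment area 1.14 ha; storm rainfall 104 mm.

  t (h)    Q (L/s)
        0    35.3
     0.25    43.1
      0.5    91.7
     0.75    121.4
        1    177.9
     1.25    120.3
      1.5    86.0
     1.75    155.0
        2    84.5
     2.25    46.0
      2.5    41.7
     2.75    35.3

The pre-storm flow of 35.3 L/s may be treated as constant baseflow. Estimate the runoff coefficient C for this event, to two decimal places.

ΣQ_DR = 614.6 L/s; V = ΣQ_DR·Δt = 5.531 × 10^5 L.
Runoff depth d = V / A = 48.52 mm.
C = d / P = 48.52 / 104 = 0.47.

C ≈ 0.47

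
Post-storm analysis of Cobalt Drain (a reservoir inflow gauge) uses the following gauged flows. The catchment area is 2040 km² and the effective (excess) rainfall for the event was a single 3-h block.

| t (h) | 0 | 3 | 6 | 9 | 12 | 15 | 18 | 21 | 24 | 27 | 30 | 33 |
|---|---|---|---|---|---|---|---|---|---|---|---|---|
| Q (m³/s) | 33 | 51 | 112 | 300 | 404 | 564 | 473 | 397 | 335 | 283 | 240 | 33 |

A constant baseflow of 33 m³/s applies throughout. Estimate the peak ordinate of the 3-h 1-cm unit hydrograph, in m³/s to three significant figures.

Direct runoff: 0.0, 18.0, 79.0, 267.0, 371.0, 531.0, 440.0, 364.0, 302.0, 250.0, 207.0, 0.0 m³/s; ΣQ_DR = 2829 m³/s, peak = 531.0 m³/s.
Runoff depth d = ΣQ_DR·Δt / A = 2829 × 10800 / (2040 km²) = 14.98 mm.
The 1-cm UH is the DRH scaled by (10 mm)/d, so U_p = 531.0 × 10/14.98 = 355 m³/s.

U_p ≈ 355 m³/s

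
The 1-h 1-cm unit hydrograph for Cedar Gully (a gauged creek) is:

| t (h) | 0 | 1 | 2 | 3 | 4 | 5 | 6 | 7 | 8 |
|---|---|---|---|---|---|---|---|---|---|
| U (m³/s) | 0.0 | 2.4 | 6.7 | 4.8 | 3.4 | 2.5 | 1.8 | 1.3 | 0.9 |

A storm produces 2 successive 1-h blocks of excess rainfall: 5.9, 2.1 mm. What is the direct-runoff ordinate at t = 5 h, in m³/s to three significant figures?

By discrete convolution, Q_j = Σ (P_i / 10 mm) · U_{j−i}.
At t = 5 h (j=5): Q = (5.9/10)·2.5 + (2.1/10)·3.4 = 2.19 m³/s.

Q ≈ 2.19 m³/s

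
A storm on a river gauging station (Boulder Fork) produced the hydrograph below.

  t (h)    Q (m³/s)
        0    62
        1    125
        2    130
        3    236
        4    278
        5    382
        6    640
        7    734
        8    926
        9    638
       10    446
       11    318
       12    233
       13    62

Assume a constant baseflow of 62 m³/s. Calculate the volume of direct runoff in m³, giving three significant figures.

V ≈ 1.56 × 10^7 m³

Direct-runoff ordinates (Q − Q_b): 0.0, 63.0, 68.0, 174.0, 216.0, 320.0, 578.0, 672.0, 864.0, 576.0, 384.0, 256.0, 171.0, 0.0 m³/s.
ΣQ_DR = 4342 m³/s.
With Δt = 1 h = 3600 s, V = ΣQ_DR · Δt = 4342 × 3600 = 1.56 × 10^7 m³.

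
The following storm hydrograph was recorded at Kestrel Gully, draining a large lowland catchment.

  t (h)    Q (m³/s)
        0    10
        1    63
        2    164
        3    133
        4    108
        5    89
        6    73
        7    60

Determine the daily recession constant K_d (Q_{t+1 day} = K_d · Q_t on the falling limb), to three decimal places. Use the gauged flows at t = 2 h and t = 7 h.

K_d ≈ 0.008

Between t = 2 h and t = 7 h the flow falls from 164 to 60 m³/s over 5×1 h = 5 h.
Per-interval ratio K = (60/164)^(1/5) = 0.8178; K_d = K^(24/1) = 0.008.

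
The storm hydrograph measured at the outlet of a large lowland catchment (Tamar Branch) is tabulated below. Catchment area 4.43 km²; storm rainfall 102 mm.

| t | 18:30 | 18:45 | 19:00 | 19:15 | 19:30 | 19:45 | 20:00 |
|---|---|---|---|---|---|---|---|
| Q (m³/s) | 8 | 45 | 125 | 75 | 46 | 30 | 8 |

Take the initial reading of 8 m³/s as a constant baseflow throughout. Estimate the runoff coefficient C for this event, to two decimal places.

C ≈ 0.56

ΣQ_DR = 281.0 m³/s; V = ΣQ_DR·Δt = 2.529 × 10^5 m³.
Runoff depth d = V / A = 57.09 mm.
C = d / P = 57.09 / 102 = 0.56.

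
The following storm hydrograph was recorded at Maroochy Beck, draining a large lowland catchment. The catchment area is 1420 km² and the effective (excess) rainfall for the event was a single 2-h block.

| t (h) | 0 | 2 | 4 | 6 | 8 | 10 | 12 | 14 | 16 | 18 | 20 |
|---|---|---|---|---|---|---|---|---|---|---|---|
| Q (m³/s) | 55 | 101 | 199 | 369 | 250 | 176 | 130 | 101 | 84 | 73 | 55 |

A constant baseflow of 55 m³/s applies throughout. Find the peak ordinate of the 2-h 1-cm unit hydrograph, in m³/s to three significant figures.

Direct runoff: 0.0, 46.0, 144.0, 314.0, 195.0, 121.0, 75.0, 46.0, 29.0, 18.0, 0.0 m³/s; ΣQ_DR = 988.0 m³/s, peak = 314.0 m³/s.
Runoff depth d = ΣQ_DR·Δt / A = 988.0 × 7200 / (1420 km²) = 5.010 mm.
The 1-cm UH is the DRH scaled by (10 mm)/d, so U_p = 314.0 × 10/5.010 = 627 m³/s.

U_p ≈ 627 m³/s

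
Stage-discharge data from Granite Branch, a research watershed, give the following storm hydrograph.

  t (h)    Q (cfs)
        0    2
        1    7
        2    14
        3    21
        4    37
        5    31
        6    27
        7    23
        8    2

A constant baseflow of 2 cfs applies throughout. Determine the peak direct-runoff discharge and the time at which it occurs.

Q_p = 35.0 cfs at t = 4 h

Subtracting baseflow gives direct-runoff ordinates: 0.0, 5.0, 12.0, 19.0, 35.0, 29.0, 25.0, 21.0, 0.0 cfs.
The maximum is 35.0 cfs, occurring at the reading for t = 4 h.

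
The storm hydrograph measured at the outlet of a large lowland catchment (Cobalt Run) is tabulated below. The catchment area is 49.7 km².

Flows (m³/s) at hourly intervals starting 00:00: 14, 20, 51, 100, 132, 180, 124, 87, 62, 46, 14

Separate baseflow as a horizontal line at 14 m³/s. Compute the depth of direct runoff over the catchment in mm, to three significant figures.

d ≈ 49.0 mm

Direct runoff: 0.0, 6.0, 37.0, 86.0, 118.0, 166.0, 110.0, 73.0, 48.0, 32.0, 0.0 m³/s; ΣQ_DR = 676.0 m³/s.
V = ΣQ_DR · Δt = 676.0 × 3600 s = 2.434 × 10^6 m³.
Over A = 49.7 km², depth = V / A = 49.0 mm.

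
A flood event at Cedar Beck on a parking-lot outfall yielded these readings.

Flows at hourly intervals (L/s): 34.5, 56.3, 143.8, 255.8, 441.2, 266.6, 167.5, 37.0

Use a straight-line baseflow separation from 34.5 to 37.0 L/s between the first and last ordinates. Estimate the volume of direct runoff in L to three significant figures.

Direct-runoff ordinates (Q − Q_b): 0.00, 21.44, 108.59, 220.23, 405.27, 230.31, 130.86, 0.00 L/s.
ΣQ_DR = 1117 L/s.
With Δt = 1 h = 3600 s, V = ΣQ_DR · Δt = 1117 × 3600 = 4.02 × 10^6 L.

V ≈ 4.02 × 10^6 L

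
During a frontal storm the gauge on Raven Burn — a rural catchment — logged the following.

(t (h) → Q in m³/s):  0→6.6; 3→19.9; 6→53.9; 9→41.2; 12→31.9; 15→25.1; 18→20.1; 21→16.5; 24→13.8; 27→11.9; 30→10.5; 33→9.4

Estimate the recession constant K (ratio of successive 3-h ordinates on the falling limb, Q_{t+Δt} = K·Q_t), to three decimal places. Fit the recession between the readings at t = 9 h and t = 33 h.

Using the recession-limb readings at t = 9 h and t = 33 h: Q falls from 41.2 to 9.4 m³/s over 8 intervals.
K = (Q₂/Q₁)^(1/8) = (9.4/41.2)^(1/8) = 0.831.

K ≈ 0.831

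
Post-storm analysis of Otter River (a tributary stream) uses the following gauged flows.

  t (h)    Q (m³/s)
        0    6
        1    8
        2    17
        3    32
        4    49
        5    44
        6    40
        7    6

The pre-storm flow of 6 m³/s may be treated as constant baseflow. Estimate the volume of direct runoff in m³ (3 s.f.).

Direct-runoff ordinates (Q − Q_b): 0.0, 2.0, 11.0, 26.0, 43.0, 38.0, 34.0, 0.0 m³/s.
ΣQ_DR = 154.0 m³/s.
With Δt = 1 h = 3600 s, V = ΣQ_DR · Δt = 154.0 × 3600 = 5.54 × 10^5 m³.

V ≈ 5.54 × 10^5 m³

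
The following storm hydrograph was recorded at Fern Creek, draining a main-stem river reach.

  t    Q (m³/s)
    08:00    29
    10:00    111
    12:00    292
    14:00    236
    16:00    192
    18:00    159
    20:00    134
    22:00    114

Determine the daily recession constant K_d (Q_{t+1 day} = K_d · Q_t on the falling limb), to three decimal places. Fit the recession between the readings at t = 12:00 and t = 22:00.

K_d ≈ 0.105

Between t = 12:00 and t = 22:00 the flow falls from 292 to 114 m³/s over 5×2 h = 10 h.
Per-interval ratio K = (114/292)^(1/5) = 0.8285; K_d = K^(24/2) = 0.105.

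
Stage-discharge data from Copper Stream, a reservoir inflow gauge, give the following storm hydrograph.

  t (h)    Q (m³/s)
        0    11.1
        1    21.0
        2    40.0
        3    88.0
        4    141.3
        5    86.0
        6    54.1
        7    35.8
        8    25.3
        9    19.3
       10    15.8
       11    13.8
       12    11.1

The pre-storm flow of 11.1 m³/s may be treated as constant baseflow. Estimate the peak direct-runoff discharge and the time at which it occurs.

Q_p = 130.2 m³/s at t = 4 h

Subtracting baseflow gives direct-runoff ordinates: 0.0, 9.9, 28.9, 76.9, 130.2, 74.9, 43.0, 24.7, 14.2, 8.2, 4.7, 2.7, 0.0 m³/s.
The maximum is 130.2 m³/s, occurring at the reading for t = 4 h.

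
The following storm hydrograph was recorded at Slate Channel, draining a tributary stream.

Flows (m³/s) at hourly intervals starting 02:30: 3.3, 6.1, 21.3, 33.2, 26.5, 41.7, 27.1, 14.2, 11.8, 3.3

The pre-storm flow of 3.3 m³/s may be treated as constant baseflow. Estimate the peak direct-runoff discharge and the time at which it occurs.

Q_p = 38.4 m³/s at t = 07:30

Subtracting baseflow gives direct-runoff ordinates: 0.0, 2.8, 18.0, 29.9, 23.2, 38.4, 23.8, 10.9, 8.5, 0.0 m³/s.
The maximum is 38.4 m³/s, occurring at the reading for t = 07:30.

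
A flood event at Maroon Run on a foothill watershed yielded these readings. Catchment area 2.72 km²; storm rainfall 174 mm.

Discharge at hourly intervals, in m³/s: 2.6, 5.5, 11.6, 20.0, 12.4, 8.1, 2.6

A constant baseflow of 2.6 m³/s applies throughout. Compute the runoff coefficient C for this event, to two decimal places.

ΣQ_DR = 44.60 m³/s; V = ΣQ_DR·Δt = 1.606 × 10^5 m³.
Runoff depth d = V / A = 59.03 mm.
C = d / P = 59.03 / 174 = 0.34.

C ≈ 0.34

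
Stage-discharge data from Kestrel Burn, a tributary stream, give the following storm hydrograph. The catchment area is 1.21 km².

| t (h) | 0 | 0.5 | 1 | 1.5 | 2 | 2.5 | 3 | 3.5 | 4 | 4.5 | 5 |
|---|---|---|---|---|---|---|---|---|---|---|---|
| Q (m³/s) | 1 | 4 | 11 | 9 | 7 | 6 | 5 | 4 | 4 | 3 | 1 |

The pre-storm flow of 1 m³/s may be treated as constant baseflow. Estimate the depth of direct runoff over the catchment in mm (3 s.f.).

Direct runoff: 0.0, 3.0, 10.0, 8.0, 6.0, 5.0, 4.0, 3.0, 3.0, 2.0, 0.0 m³/s; ΣQ_DR = 44.00 m³/s.
V = ΣQ_DR · Δt = 44.00 × 1800 s = 79200 m³.
Over A = 1.21 km², depth = V / A = 65.5 mm.

d ≈ 65.5 mm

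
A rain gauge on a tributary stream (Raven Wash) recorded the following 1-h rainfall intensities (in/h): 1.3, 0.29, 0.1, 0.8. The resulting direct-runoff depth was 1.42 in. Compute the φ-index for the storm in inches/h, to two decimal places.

Only the 2 blocks with intensity above φ contribute runoff: 1.3, 0.8 in/h.
Σ(I−φ)·Δt = d  ⇒  (1.3+0.8 − 2φ)·1 = 1.42
φ = (2.100 − 1.42/1) / 2 = 0.34 in/h.

φ ≈ 0.34 in/h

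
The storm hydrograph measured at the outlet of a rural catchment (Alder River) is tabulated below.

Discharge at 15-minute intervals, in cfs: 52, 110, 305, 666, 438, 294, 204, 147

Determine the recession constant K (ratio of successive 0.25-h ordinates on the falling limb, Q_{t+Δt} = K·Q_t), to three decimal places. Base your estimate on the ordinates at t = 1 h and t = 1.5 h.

K ≈ 0.682

Using the recession-limb readings at t = 1 h and t = 1.5 h: Q falls from 438 to 204 cfs over 2 intervals.
K = (Q₂/Q₁)^(1/2) = (204/438)^(1/2) = 0.682.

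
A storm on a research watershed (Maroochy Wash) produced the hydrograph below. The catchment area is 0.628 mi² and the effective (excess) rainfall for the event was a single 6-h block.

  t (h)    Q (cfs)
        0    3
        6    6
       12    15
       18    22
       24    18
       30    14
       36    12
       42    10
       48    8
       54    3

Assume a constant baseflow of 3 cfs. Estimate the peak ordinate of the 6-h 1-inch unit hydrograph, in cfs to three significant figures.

U_p ≈ 15.8 cfs

Direct runoff: 0.0, 3.0, 12.0, 19.0, 15.0, 11.0, 9.0, 7.0, 5.0, 0.0 cfs; ΣQ_DR = 81.00 cfs, peak = 19.0 cfs.
Runoff depth d = ΣQ_DR·Δt / A = 81.00 × 21600 / (0.628 mi²) = 1.199 in.
The 1-inch UH is the DRH scaled by (1 in)/d, so U_p = 19.0 × 1/1.199 = 15.8 cfs.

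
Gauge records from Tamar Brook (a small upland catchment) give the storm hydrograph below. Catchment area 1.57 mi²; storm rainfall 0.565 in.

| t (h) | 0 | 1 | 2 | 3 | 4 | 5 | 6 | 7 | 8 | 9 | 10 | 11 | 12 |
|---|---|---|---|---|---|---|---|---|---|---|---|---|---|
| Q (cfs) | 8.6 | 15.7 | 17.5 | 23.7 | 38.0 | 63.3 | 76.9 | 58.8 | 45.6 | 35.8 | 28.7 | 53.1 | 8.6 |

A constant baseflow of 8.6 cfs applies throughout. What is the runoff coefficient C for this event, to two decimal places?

ΣQ_DR = 362.5 cfs; V = ΣQ_DR·Δt = 1.305 × 10^6 ft³.
Runoff depth d = V / A = 0.3578 in.
C = d / P = 0.3578 / 0.565 = 0.63.

C ≈ 0.63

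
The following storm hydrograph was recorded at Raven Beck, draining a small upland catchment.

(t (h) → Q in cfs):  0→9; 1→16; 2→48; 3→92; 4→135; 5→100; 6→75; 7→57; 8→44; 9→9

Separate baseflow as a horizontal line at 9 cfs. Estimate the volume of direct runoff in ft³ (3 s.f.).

V ≈ 1.78 × 10^6 ft³

Direct-runoff ordinates (Q − Q_b): 0.0, 7.0, 39.0, 83.0, 126.0, 91.0, 66.0, 48.0, 35.0, 0.0 cfs.
ΣQ_DR = 495.0 cfs.
With Δt = 1 h = 3600 s, V = ΣQ_DR · Δt = 495.0 × 3600 = 1.78 × 10^6 ft³.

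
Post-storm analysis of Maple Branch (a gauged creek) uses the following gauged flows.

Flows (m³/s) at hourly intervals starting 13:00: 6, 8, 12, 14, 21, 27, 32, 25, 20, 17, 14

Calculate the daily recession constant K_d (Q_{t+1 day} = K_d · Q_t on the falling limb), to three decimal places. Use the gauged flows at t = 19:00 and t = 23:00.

K_d ≈ 0.007

Between t = 19:00 and t = 23:00 the flow falls from 32 to 14 m³/s over 4×1 h = 4 h.
Per-interval ratio K = (14/32)^(1/4) = 0.8133; K_d = K^(24/1) = 0.007.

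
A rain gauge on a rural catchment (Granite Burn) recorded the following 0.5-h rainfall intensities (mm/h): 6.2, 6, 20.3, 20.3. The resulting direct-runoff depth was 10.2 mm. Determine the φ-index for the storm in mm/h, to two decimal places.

φ ≈ 10.10 mm/h

Only the 2 blocks with intensity above φ contribute runoff: 20.3, 20.3 mm/h.
Σ(I−φ)·Δt = d  ⇒  (20.3+20.3 − 2φ)·0.5 = 10.2
φ = (40.60 − 10.2/0.5) / 2 = 10.10 mm/h.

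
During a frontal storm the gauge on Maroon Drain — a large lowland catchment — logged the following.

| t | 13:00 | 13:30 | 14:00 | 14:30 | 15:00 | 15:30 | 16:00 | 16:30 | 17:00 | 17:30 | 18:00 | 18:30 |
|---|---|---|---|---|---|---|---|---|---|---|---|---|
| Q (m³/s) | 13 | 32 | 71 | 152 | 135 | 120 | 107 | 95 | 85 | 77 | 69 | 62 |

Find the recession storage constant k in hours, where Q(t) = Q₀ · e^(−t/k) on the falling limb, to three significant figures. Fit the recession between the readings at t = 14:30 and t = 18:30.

On the falling limb, Q drops from 152 to 62 m³/s between t = 14:30 and t = 18:30 (Δt = 4 h).
k = −Δt / ln(Q₂/Q₁) = −4 / ln(62/152) = 4.46 h.

k ≈ 4.46 h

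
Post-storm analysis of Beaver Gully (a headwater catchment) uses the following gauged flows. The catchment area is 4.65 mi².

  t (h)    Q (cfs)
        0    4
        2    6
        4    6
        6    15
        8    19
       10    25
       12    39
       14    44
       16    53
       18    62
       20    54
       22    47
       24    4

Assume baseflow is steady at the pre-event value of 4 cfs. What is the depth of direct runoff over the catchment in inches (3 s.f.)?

d ≈ 0.217 in

Direct runoff: 0.0, 2.0, 2.0, 11.0, 15.0, 21.0, 35.0, 40.0, 49.0, 58.0, 50.0, 43.0, 0.0 cfs; ΣQ_DR = 326.0 cfs.
V = ΣQ_DR · Δt = 326.0 × 7200 s = 2.347 × 10^6 ft³.
Over A = 4.65 mi², depth = V / A = 0.217 in.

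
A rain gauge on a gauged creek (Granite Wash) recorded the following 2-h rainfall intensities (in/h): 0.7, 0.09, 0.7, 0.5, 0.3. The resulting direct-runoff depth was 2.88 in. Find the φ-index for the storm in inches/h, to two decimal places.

φ ≈ 0.19 in/h

Only the 4 blocks with intensity above φ contribute runoff: 0.7, 0.7, 0.5, 0.3 in/h.
Σ(I−φ)·Δt = d  ⇒  (0.7+0.7+0.5+0.3 − 4φ)·2 = 2.88
φ = (2.200 − 2.88/2) / 4 = 0.19 in/h.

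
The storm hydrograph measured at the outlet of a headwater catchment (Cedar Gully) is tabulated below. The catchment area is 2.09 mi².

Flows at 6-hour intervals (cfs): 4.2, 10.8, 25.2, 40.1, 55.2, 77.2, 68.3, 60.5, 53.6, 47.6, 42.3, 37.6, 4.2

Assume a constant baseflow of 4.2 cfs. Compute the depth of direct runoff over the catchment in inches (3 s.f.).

Direct runoff: 0.0, 6.6, 21.0, 35.9, 51.0, 73.0, 64.1, 56.3, 49.4, 43.4, 38.1, 33.4, 0.0 cfs; ΣQ_DR = 472.2 cfs.
V = ΣQ_DR · Δt = 472.2 × 21600 s = 1.020 × 10^7 ft³.
Over A = 2.09 mi², depth = V / A = 2.10 in.

d ≈ 2.10 in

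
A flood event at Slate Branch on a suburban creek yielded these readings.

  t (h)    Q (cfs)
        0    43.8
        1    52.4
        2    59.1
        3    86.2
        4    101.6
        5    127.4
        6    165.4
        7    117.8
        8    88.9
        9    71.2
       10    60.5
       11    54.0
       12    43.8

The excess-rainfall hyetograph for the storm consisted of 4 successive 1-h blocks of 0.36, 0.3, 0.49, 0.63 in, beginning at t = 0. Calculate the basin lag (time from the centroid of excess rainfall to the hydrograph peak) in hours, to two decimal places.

Centroid of excess rainfall: t_c = Σ P_i·t̄_i / ΣP_i = 2.2809 h (block centres at 0.5, 1.5, 2.5, 3.5 h).
Hydrograph peak occurs at t = 6 h, so basin lag t_L = 6 − 2.2809 = 3.72 h.

t_L ≈ 3.72 h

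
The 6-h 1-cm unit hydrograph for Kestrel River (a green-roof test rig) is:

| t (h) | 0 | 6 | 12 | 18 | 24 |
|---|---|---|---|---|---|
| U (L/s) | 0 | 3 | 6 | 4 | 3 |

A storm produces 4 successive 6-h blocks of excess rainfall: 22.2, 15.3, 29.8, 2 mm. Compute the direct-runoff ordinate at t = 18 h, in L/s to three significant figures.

By discrete convolution, Q_j = Σ (P_i / 10 mm) · U_{j−i}.
At t = 18 h (j=3): Q = (22.2/10)·4 + (15.3/10)·6 + (29.8/10)·3 + (2/10)·0 = 27.0 L/s.

Q ≈ 27.0 L/s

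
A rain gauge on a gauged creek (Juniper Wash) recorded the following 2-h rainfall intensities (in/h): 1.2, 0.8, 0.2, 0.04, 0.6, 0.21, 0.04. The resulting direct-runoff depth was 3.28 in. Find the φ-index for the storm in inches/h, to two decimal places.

Only the 3 blocks with intensity above φ contribute runoff: 1.2, 0.8, 0.6 in/h.
Σ(I−φ)·Δt = d  ⇒  (1.2+0.8+0.6 − 3φ)·2 = 3.28
φ = (2.600 − 3.28/2) / 3 = 0.32 in/h.

φ ≈ 0.32 in/h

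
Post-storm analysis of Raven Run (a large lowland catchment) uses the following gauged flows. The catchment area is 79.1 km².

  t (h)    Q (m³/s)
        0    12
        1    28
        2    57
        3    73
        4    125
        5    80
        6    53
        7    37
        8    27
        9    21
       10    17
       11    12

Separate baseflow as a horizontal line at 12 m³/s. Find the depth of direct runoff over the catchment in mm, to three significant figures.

Direct runoff: 0.0, 16.0, 45.0, 61.0, 113.0, 68.0, 41.0, 25.0, 15.0, 9.0, 5.0, 0.0 m³/s; ΣQ_DR = 398.0 m³/s.
V = ΣQ_DR · Δt = 398.0 × 3600 s = 1.433 × 10^6 m³.
Over A = 79.1 km², depth = V / A = 18.1 mm.

d ≈ 18.1 mm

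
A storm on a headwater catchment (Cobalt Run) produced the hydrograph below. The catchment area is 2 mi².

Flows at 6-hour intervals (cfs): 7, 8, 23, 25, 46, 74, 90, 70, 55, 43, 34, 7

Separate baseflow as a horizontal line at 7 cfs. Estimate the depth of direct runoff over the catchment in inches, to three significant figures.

Direct runoff: 0.0, 1.0, 16.0, 18.0, 39.0, 67.0, 83.0, 63.0, 48.0, 36.0, 27.0, 0.0 cfs; ΣQ_DR = 398.0 cfs.
V = ΣQ_DR · Δt = 398.0 × 21600 s = 8.597 × 10^6 ft³.
Over A = 2 mi², depth = V / A = 1.85 in.

d ≈ 1.85 in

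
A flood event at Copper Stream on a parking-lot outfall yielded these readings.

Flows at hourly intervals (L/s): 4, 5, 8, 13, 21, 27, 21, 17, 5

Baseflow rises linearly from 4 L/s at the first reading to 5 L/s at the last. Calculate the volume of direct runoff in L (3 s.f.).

V ≈ 2.90 × 10^5 L

Direct-runoff ordinates (Q − Q_b): 0.00, 0.88, 3.75, 8.62, 16.50, 22.38, 16.25, 12.12, 0.00 L/s.
ΣQ_DR = 80.50 L/s.
With Δt = 1 h = 3600 s, V = ΣQ_DR · Δt = 80.50 × 3600 = 2.90 × 10^5 L.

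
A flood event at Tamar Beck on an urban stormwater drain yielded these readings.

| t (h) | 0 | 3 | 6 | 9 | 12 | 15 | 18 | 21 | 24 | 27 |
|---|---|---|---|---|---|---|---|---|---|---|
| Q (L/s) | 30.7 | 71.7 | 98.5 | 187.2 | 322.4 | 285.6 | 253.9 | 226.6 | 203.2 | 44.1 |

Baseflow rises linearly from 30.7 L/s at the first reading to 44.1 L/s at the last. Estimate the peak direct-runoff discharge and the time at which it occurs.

Subtracting baseflow gives direct-runoff ordinates: 0.00, 39.51, 64.82, 152.03, 285.74, 247.46, 214.27, 185.48, 160.59, 0.00 L/s.
The maximum is 285.74 L/s, occurring at the reading for t = 12 h.

Q_p = 285.74 L/s at t = 12 h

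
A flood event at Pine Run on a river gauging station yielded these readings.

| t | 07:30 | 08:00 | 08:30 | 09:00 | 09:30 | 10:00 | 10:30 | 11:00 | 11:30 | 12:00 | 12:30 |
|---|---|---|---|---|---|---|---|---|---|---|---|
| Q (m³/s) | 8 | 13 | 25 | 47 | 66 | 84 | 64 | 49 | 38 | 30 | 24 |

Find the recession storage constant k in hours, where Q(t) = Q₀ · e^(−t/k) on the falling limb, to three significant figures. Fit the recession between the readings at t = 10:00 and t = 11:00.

On the falling limb, Q drops from 84 to 49 m³/s between t = 10:00 and t = 11:00 (Δt = 1 h).
k = −Δt / ln(Q₂/Q₁) = −1 / ln(49/84) = 1.86 h.

k ≈ 1.86 h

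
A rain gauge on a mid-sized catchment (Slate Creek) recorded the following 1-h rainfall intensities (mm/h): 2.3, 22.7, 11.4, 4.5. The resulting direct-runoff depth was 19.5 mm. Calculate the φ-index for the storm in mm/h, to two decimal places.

φ ≈ 7.30 mm/h

Only the 2 blocks with intensity above φ contribute runoff: 22.7, 11.4 mm/h.
Σ(I−φ)·Δt = d  ⇒  (22.7+11.4 − 2φ)·1 = 19.5
φ = (34.10 − 19.5/1) / 2 = 7.30 mm/h.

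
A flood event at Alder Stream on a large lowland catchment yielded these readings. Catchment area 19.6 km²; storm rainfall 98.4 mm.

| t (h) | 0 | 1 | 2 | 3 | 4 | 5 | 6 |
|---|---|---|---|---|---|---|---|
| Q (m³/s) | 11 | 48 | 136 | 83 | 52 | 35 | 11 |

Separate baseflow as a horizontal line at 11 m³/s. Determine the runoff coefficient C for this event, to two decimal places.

ΣQ_DR = 299.0 m³/s; V = ΣQ_DR·Δt = 1.076 × 10^6 m³.
Runoff depth d = V / A = 54.92 mm.
C = d / P = 54.92 / 98.4 = 0.56.

C ≈ 0.56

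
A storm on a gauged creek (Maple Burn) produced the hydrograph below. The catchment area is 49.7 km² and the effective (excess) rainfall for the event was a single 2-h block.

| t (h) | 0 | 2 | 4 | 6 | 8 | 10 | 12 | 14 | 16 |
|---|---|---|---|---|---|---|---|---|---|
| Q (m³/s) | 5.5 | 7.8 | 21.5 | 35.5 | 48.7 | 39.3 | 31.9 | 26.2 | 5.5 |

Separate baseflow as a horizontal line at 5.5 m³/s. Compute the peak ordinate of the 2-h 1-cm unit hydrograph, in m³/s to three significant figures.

U_p ≈ 17.3 m³/s

Direct runoff: 0.0, 2.3, 16.0, 30.0, 43.2, 33.8, 26.4, 20.7, 0.0 m³/s; ΣQ_DR = 172.4 m³/s, peak = 43.2 m³/s.
Runoff depth d = ΣQ_DR·Δt / A = 172.4 × 7200 / (49.7 km²) = 24.98 mm.
The 1-cm UH is the DRH scaled by (10 mm)/d, so U_p = 43.2 × 10/24.98 = 17.3 m³/s.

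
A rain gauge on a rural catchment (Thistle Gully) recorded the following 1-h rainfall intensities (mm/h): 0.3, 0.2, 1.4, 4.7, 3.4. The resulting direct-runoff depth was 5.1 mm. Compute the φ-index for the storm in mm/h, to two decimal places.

Only the 2 blocks with intensity above φ contribute runoff: 4.7, 3.4 mm/h.
Σ(I−φ)·Δt = d  ⇒  (4.7+3.4 − 2φ)·1 = 5.1
φ = (8.100 − 5.1/1) / 2 = 1.50 mm/h.

φ ≈ 1.50 mm/h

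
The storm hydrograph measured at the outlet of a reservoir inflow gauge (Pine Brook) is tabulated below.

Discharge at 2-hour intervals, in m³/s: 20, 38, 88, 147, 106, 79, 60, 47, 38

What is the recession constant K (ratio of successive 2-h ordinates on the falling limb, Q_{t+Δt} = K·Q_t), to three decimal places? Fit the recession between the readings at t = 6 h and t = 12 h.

Using the recession-limb readings at t = 6 h and t = 12 h: Q falls from 147 to 60 m³/s over 3 intervals.
K = (Q₂/Q₁)^(1/3) = (60/147)^(1/3) = 0.742.

K ≈ 0.742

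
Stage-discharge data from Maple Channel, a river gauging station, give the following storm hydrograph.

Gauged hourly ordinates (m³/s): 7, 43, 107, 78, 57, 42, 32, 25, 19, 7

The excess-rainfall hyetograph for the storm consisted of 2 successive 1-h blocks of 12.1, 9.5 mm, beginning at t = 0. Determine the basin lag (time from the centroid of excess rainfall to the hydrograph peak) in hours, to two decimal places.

t_L ≈ 1.06 h

Centroid of excess rainfall: t_c = Σ P_i·t̄_i / ΣP_i = 0.9398 h (block centres at 0.5, 1.5 h).
Hydrograph peak occurs at t = 2 h, so basin lag t_L = 2 − 0.9398 = 1.06 h.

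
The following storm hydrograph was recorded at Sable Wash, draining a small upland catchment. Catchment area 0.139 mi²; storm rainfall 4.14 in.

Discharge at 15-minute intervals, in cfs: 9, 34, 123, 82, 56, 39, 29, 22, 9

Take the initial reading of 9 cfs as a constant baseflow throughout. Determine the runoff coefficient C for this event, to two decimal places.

ΣQ_DR = 322.0 cfs; V = ΣQ_DR·Δt = 2.898 × 10^5 ft³.
Runoff depth d = V / A = 0.8974 in.
C = d / P = 0.8974 / 4.14 = 0.22.

C ≈ 0.22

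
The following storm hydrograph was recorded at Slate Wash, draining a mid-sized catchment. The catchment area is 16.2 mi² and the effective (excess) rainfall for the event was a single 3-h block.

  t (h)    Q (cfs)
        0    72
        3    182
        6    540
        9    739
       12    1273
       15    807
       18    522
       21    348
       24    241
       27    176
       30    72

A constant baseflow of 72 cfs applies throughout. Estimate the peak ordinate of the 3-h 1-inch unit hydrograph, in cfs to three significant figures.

U_p ≈ 1000 cfs

Direct runoff: 0.0, 110.0, 468.0, 667.0, 1201.0, 735.0, 450.0, 276.0, 169.0, 104.0, 0.0 cfs; ΣQ_DR = 4180 cfs, peak = 1201.0 cfs.
Runoff depth d = ΣQ_DR·Δt / A = 4180 × 10800 / (16.2 mi²) = 1.199 in.
The 1-inch UH is the DRH scaled by (1 in)/d, so U_p = 1201.0 × 1/1.199 = 1000 cfs.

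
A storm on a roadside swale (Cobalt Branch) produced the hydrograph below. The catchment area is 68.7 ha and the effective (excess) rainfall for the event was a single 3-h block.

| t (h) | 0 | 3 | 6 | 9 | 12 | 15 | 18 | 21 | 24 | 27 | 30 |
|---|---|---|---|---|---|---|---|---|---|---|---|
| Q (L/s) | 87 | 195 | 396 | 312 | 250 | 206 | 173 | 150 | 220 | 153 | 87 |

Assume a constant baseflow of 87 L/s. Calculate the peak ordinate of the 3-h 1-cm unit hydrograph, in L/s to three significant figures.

U_p ≈ 155 L/s

Direct runoff: 0.0, 108.0, 309.0, 225.0, 163.0, 119.0, 86.0, 63.0, 133.0, 66.0, 0.0 L/s; ΣQ_DR = 1272 L/s, peak = 309.0 L/s.
Runoff depth d = ΣQ_DR·Δt / A = 1272 × 10800 / (68.7 ha) = 20.00 mm.
The 1-cm UH is the DRH scaled by (10 mm)/d, so U_p = 309.0 × 10/20.00 = 155 L/s.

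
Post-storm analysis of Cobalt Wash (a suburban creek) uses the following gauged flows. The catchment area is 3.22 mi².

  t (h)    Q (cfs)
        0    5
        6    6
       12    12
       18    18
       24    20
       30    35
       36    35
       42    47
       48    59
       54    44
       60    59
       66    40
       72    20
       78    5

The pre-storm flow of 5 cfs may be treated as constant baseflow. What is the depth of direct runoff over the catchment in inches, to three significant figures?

d ≈ 0.967 in

Direct runoff: 0.0, 1.0, 7.0, 13.0, 15.0, 30.0, 30.0, 42.0, 54.0, 39.0, 54.0, 35.0, 15.0, 0.0 cfs; ΣQ_DR = 335.0 cfs.
V = ΣQ_DR · Δt = 335.0 × 21600 s = 7.236 × 10^6 ft³.
Over A = 3.22 mi², depth = V / A = 0.967 in.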